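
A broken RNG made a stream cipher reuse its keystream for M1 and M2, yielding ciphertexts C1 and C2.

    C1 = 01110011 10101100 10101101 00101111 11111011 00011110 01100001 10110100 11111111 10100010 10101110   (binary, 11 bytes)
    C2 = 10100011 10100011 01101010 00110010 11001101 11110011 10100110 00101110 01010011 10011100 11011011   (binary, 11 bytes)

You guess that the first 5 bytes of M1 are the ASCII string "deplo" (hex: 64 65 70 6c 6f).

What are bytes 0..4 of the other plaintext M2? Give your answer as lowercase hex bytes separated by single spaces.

First, C1 ⊕ C2 = (M1 ⊕ K) ⊕ (M2 ⊕ K) = M1 ⊕ M2, so the key drops out. Then M2 = (M1 ⊕ M2) ⊕ M1 over the first 5 bytes.
byte 0: (73 ⊕ a3) ⊕ 64 = d0 ⊕ 64 = b4
byte 1: (ac ⊕ a3) ⊕ 65 = 0f ⊕ 65 = 6a
byte 2: (ad ⊕ 6a) ⊕ 70 = c7 ⊕ 70 = b7
byte 3: (2f ⊕ 32) ⊕ 6c = 1d ⊕ 6c = 71
byte 4: (fb ⊕ cd) ⊕ 6f = 36 ⊕ 6f = 59

b4 6a b7 71 59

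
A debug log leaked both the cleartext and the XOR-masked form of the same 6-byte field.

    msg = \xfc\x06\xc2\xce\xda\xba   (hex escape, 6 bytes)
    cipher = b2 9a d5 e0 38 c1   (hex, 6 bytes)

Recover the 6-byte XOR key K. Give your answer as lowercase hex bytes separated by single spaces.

4e 9c 17 2e e2 7b

Since cipher = msg ⊕ K, XORing both sides with msg gives K = msg ⊕ cipher.
fc ⊕ b2 = 4e
06 ⊕ 9a = 9c
c2 ⊕ d5 = 17
ce ⊕ e0 = 2e
da ⊕ 38 = e2
ba ⊕ c1 = 7b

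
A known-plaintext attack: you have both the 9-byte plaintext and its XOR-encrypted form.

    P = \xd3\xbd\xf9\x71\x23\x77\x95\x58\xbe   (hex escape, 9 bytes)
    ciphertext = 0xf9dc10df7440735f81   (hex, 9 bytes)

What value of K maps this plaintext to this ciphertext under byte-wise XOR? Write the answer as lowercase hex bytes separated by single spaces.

Since ciphertext = P ⊕ K, XORing both sides with P gives K = P ⊕ ciphertext.
11010011 XOR 11111001 = 00101010
10111101 XOR 11011100 = 01100001
11111001 XOR 00010000 = 11101001
01110001 XOR 11011111 = 10101110
00100011 XOR 01110100 = 01010111
01110111 XOR 01000000 = 00110111
10010101 XOR 01110011 = 11100110
01011000 XOR 01011111 = 00000111
10111110 XOR 10000001 = 00111111

2a 61 e9 ae 57 37 e6 07 3f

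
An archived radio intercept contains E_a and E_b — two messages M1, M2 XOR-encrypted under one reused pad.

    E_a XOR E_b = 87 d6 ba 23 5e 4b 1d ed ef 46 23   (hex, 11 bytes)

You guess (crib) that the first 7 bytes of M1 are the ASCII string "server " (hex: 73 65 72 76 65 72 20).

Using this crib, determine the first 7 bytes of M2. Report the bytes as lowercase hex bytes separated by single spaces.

Since E_a ⊕ E_b = M1 ⊕ M2, XORing with the guessed M1 bytes yields the corresponding M2 bytes: M2 = (E_a ⊕ E_b) ⊕ M1.
87 ⊕ 73 = f4
d6 ⊕ 65 = b3
ba ⊕ 72 = c8
23 ⊕ 76 = 55
5e ⊕ 65 = 3b
4b ⊕ 72 = 39
1d ⊕ 20 = 3d

f4 b3 c8 55 3b 39 3d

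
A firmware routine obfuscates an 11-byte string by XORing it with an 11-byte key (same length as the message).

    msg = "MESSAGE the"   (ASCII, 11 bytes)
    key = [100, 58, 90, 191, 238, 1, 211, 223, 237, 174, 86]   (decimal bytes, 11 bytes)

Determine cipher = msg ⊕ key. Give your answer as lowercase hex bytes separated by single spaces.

XOR is its own inverse, so applying the key byte-wise gives the result directly.
01001101 ⊕ 01100100 = 00101001
01000101 ⊕ 00111010 = 01111111
01010011 ⊕ 01011010 = 00001001
01010011 ⊕ 10111111 = 11101100
01000001 ⊕ 11101110 = 10101111
01000111 ⊕ 00000001 = 01000110
01000101 ⊕ 11010011 = 10010110
00100000 ⊕ 11011111 = 11111111
01110100 ⊕ 11101101 = 10011001
01101000 ⊕ 10101110 = 11000110
01100101 ⊕ 01010110 = 00110011

29 7f 09 ec af 46 96 ff 99 c6 33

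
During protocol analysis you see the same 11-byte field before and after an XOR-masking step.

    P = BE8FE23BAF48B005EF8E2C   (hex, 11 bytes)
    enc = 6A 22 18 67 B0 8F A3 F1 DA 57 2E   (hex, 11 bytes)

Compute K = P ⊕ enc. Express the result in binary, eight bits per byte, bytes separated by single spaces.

Since enc = P ⊕ K, XORing both sides with P gives K = P ⊕ enc.
be xor 6a = d4
8f xor 22 = ad
e2 xor 18 = fa
3b xor 67 = 5c
af xor b0 = 1f
48 xor 8f = c7
b0 xor a3 = 13
05 xor f1 = f4
ef xor da = 35
8e xor 57 = d9
2c xor 2e = 02

11010100 10101101 11111010 01011100 00011111 11000111 00010011 11110100 00110101 11011001 00000010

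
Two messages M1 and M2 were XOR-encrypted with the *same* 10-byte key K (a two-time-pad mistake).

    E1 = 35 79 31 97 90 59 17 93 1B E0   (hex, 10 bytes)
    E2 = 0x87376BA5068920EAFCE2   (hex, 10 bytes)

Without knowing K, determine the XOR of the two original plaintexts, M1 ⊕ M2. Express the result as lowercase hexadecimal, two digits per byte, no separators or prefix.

b24e5a3296d03779e702

E1 ⊕ E2 = (M1 ⊕ K) ⊕ (M2 ⊕ K) = M1 ⊕ M2 — the shared key cancels under XOR.
byte 0:  53 ⊕ 135 = 178
byte 1: 121 ⊕  55 =  78
byte 2:  49 ⊕ 107 =  90
byte 3: 151 ⊕ 165 =  50
byte 4: 144 ⊕   6 = 150
byte 5:  89 ⊕ 137 = 208
byte 6:  23 ⊕  32 =  55
byte 7: 147 ⊕ 234 = 121
byte 8:  27 ⊕ 252 = 231
byte 9: 224 ⊕ 226 =   2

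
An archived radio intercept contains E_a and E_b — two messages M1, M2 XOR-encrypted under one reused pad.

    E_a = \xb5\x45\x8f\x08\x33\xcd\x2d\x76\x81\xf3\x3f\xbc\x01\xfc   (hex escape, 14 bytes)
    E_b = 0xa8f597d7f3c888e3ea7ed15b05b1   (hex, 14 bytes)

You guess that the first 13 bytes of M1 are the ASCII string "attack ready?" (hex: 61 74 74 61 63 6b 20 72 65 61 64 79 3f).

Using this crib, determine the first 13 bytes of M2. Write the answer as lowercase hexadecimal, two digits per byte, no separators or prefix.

First, E_a ⊕ E_b = (M1 ⊕ K) ⊕ (M2 ⊕ K) = M1 ⊕ M2, so the key drops out. Then M2 = (M1 ⊕ M2) ⊕ M1 over the first 13 bytes.
byte 0: (b5 XOR a8) XOR 61 = 1d XOR 61 = 7c
byte 1: (45 XOR f5) XOR 74 = b0 XOR 74 = c4
byte 2: (8f XOR 97) XOR 74 = 18 XOR 74 = 6c
byte 3: (08 XOR d7) XOR 61 = df XOR 61 = be
byte 4: (33 XOR f3) XOR 63 = c0 XOR 63 = a3
byte 5: (cd XOR c8) XOR 6b = 05 XOR 6b = 6e
byte 6: (2d XOR 88) XOR 20 = a5 XOR 20 = 85
byte 7: (76 XOR e3) XOR 72 = 95 XOR 72 = e7
byte 8: (81 XOR ea) XOR 65 = 6b XOR 65 = 0e
byte 9: (f3 XOR 7e) XOR 61 = 8d XOR 61 = ec
byte 10: (3f XOR d1) XOR 64 = ee XOR 64 = 8a
byte 11: (bc XOR 5b) XOR 79 = e7 XOR 79 = 9e
byte 12: (01 XOR 05) XOR 3f = 04 XOR 3f = 3b

7cc46cbea36e85e70eec8a9e3b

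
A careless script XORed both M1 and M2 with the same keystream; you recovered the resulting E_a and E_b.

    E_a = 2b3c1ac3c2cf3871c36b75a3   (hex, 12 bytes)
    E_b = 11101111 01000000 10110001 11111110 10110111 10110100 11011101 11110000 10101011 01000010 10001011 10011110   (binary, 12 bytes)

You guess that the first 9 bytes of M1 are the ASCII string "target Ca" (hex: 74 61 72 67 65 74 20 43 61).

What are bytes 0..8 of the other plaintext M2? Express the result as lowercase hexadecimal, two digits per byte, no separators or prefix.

First, E_a ⊕ E_b = (M1 ⊕ K) ⊕ (M2 ⊕ K) = M1 ⊕ M2, so the key drops out. Then M2 = (M1 ⊕ M2) ⊕ M1 over the first 9 bytes.
byte 0: (2b XOR ef) XOR 74 = c4 XOR 74 = b0
byte 1: (3c XOR 40) XOR 61 = 7c XOR 61 = 1d
byte 2: (1a XOR b1) XOR 72 = ab XOR 72 = d9
byte 3: (c3 XOR fe) XOR 67 = 3d XOR 67 = 5a
byte 4: (c2 XOR b7) XOR 65 = 75 XOR 65 = 10
byte 5: (cf XOR b4) XOR 74 = 7b XOR 74 = 0f
byte 6: (38 XOR dd) XOR 20 = e5 XOR 20 = c5
byte 7: (71 XOR f0) XOR 43 = 81 XOR 43 = c2
byte 8: (c3 XOR ab) XOR 61 = 68 XOR 61 = 09

b01dd95a100fc5c209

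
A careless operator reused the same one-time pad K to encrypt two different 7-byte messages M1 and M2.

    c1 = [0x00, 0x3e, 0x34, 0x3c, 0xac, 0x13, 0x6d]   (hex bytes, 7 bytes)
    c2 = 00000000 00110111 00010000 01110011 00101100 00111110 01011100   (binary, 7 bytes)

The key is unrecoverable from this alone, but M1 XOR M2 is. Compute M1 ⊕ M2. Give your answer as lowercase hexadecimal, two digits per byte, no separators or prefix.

0009244f802d31

c1 ⊕ c2 = (M1 ⊕ K) ⊕ (M2 ⊕ K) = M1 ⊕ M2 — the shared key cancels under XOR.
00 XOR 00 = 00
3e XOR 37 = 09
34 XOR 10 = 24
3c XOR 73 = 4f
ac XOR 2c = 80
13 XOR 3e = 2d
6d XOR 5c = 31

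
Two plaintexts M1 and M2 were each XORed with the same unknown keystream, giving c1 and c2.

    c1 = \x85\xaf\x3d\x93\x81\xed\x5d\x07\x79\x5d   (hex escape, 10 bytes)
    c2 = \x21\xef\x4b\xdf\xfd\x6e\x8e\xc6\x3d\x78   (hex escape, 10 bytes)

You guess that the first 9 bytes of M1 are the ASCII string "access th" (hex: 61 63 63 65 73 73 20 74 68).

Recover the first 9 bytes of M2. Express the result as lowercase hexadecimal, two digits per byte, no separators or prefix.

c52315290ff0f3b52c

First, c1 ⊕ c2 = (M1 ⊕ K) ⊕ (M2 ⊕ K) = M1 ⊕ M2, so the key drops out. Then M2 = (M1 ⊕ M2) ⊕ M1 over the first 9 bytes.
byte 0: (85 XOR 21) XOR 61 = a4 XOR 61 = c5
byte 1: (af XOR ef) XOR 63 = 40 XOR 63 = 23
byte 2: (3d XOR 4b) XOR 63 = 76 XOR 63 = 15
byte 3: (93 XOR df) XOR 65 = 4c XOR 65 = 29
byte 4: (81 XOR fd) XOR 73 = 7c XOR 73 = 0f
byte 5: (ed XOR 6e) XOR 73 = 83 XOR 73 = f0
byte 6: (5d XOR 8e) XOR 20 = d3 XOR 20 = f3
byte 7: (07 XOR c6) XOR 74 = c1 XOR 74 = b5
byte 8: (79 XOR 3d) XOR 68 = 44 XOR 68 = 2c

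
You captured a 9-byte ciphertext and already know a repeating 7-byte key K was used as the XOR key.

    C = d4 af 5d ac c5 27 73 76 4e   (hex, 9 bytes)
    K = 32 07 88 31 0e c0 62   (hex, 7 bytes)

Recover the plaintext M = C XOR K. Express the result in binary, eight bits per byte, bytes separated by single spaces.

The 7-byte key repeats, so the effective keystream is 32 07 88 31 0e c0 62 32 07.
byte 0: 11010100 XOR 00110010 = 11100110
byte 1: 10101111 XOR 00000111 = 10101000
byte 2: 01011101 XOR 10001000 = 11010101
byte 3: 10101100 XOR 00110001 = 10011101
byte 4: 11000101 XOR 00001110 = 11001011
byte 5: 00100111 XOR 11000000 = 11100111
byte 6: 01110011 XOR 01100010 = 00010001
byte 7: 01110110 XOR 00110010 = 01000100
byte 8: 01001110 XOR 00000111 = 01001001

11100110 10101000 11010101 10011101 11001011 11100111 00010001 01000100 01001001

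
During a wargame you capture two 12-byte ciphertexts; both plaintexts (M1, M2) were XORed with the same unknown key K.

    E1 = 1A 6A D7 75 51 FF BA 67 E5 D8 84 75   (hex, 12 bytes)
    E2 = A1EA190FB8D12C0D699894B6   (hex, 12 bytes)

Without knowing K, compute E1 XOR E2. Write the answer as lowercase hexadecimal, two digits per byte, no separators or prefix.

bb80ce7ae92e966a8c4010c3

E1 ⊕ E2 = (M1 ⊕ K) ⊕ (M2 ⊕ K) = M1 ⊕ M2 — the shared key cancels under XOR.
 26 ⊕ 161 = 187
106 ⊕ 234 = 128
215 ⊕  25 = 206
117 ⊕  15 = 122
 81 ⊕ 184 = 233
255 ⊕ 209 =  46
186 ⊕  44 = 150
103 ⊕  13 = 106
229 ⊕ 105 = 140
216 ⊕ 152 =  64
132 ⊕ 148 =  16
117 ⊕ 182 = 195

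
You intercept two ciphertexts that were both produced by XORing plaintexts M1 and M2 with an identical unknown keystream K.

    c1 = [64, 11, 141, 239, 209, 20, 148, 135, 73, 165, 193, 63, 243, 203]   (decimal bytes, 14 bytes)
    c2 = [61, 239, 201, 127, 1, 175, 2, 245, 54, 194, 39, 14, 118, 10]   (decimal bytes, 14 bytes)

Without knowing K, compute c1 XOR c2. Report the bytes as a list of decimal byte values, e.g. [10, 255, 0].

[125, 228, 68, 144, 208, 187, 150, 114, 127, 103, 230, 49, 133, 193]

c1 ⊕ c2 = (M1 ⊕ K) ⊕ (M2 ⊕ K) = M1 ⊕ M2 — the shared key cancels under XOR.
40 ⊕ 3d = 7d
0b ⊕ ef = e4
8d ⊕ c9 = 44
ef ⊕ 7f = 90
d1 ⊕ 01 = d0
14 ⊕ af = bb
94 ⊕ 02 = 96
87 ⊕ f5 = 72
49 ⊕ 36 = 7f
a5 ⊕ c2 = 67
c1 ⊕ 27 = e6
3f ⊕ 0e = 31
f3 ⊕ 76 = 85
cb ⊕ 0a = c1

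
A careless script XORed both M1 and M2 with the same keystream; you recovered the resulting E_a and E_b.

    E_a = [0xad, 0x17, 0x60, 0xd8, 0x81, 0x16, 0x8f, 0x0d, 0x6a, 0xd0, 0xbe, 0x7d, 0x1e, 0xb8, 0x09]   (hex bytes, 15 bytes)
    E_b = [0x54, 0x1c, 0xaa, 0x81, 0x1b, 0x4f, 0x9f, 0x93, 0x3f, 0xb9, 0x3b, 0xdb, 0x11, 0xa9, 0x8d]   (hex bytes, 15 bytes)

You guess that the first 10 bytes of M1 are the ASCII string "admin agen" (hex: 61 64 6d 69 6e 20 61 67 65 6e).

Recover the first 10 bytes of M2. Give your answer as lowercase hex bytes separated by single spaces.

First, E_a ⊕ E_b = (M1 ⊕ K) ⊕ (M2 ⊕ K) = M1 ⊕ M2, so the key drops out. Then M2 = (M1 ⊕ M2) ⊕ M1 over the first 10 bytes.
byte 0: (ad ⊕ 54) ⊕ 61 = f9 ⊕ 61 = 98
byte 1: (17 ⊕ 1c) ⊕ 64 = 0b ⊕ 64 = 6f
byte 2: (60 ⊕ aa) ⊕ 6d = ca ⊕ 6d = a7
byte 3: (d8 ⊕ 81) ⊕ 69 = 59 ⊕ 69 = 30
byte 4: (81 ⊕ 1b) ⊕ 6e = 9a ⊕ 6e = f4
byte 5: (16 ⊕ 4f) ⊕ 20 = 59 ⊕ 20 = 79
byte 6: (8f ⊕ 9f) ⊕ 61 = 10 ⊕ 61 = 71
byte 7: (0d ⊕ 93) ⊕ 67 = 9e ⊕ 67 = f9
byte 8: (6a ⊕ 3f) ⊕ 65 = 55 ⊕ 65 = 30
byte 9: (d0 ⊕ b9) ⊕ 6e = 69 ⊕ 6e = 07

98 6f a7 30 f4 79 71 f9 30 07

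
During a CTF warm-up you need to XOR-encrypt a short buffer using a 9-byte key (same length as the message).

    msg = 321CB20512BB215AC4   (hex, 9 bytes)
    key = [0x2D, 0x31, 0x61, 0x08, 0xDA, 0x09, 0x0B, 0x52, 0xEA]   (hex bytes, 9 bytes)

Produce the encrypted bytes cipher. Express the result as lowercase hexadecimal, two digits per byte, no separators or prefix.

32 xor 2d = 1f
1c xor 31 = 2d
b2 xor 61 = d3
05 xor 08 = 0d
12 xor da = c8
bb xor 09 = b2
21 xor 0b = 2a
5a xor 52 = 08
c4 xor ea = 2e

1f2dd30dc8b22a082e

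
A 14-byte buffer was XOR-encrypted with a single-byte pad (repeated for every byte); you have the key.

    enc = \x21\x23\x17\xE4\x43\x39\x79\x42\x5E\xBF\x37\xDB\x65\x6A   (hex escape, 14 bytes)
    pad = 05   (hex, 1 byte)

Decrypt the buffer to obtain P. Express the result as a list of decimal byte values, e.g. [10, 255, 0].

The 1-byte key repeats, so the effective keystream is 05 05 05 05 05 05 05 05 05 05 05 05 05 05.
byte 0: 21 ⊕ 05 = 24
byte 1: 23 ⊕ 05 = 26
byte 2: 17 ⊕ 05 = 12
byte 3: e4 ⊕ 05 = e1
byte 4: 43 ⊕ 05 = 46
byte 5: 39 ⊕ 05 = 3c
byte 6: 79 ⊕ 05 = 7c
byte 7: 42 ⊕ 05 = 47
byte 8: 5e ⊕ 05 = 5b
byte 9: bf ⊕ 05 = ba
byte 10: 37 ⊕ 05 = 32
byte 11: db ⊕ 05 = de
byte 12: 65 ⊕ 05 = 60
byte 13: 6a ⊕ 05 = 6f

[36, 38, 18, 225, 70, 60, 124, 71, 91, 186, 50, 222, 96, 111]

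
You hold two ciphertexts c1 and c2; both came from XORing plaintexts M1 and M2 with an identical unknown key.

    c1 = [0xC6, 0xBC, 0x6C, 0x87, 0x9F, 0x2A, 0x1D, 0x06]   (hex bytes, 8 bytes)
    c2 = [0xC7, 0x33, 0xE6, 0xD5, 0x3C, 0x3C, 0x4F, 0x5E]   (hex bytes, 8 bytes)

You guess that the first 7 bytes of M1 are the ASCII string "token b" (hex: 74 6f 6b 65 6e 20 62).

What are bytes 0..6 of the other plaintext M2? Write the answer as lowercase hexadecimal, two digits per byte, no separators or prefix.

First, c1 ⊕ c2 = (M1 ⊕ K) ⊕ (M2 ⊕ K) = M1 ⊕ M2, so the key drops out. Then M2 = (M1 ⊕ M2) ⊕ M1 over the first 7 bytes.
byte 0: (c6 ^ c7) ^ 74 = 01 ^ 74 = 75
byte 1: (bc ^ 33) ^ 6f = 8f ^ 6f = e0
byte 2: (6c ^ e6) ^ 6b = 8a ^ 6b = e1
byte 3: (87 ^ d5) ^ 65 = 52 ^ 65 = 37
byte 4: (9f ^ 3c) ^ 6e = a3 ^ 6e = cd
byte 5: (2a ^ 3c) ^ 20 = 16 ^ 20 = 36
byte 6: (1d ^ 4f) ^ 62 = 52 ^ 62 = 30

75e0e137cd3630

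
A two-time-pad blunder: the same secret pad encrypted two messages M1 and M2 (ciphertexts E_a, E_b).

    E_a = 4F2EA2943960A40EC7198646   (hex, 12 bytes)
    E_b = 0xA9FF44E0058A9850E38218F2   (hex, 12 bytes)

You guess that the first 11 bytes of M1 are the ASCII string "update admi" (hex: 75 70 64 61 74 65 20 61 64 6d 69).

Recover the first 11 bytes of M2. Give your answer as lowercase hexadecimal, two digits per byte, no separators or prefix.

93a18215488f1c3f40f6f7

First, E_a ⊕ E_b = (M1 ⊕ K) ⊕ (M2 ⊕ K) = M1 ⊕ M2, so the key drops out. Then M2 = (M1 ⊕ M2) ⊕ M1 over the first 11 bytes.
byte 0: (4f xor a9) xor 75 = e6 xor 75 = 93
byte 1: (2e xor ff) xor 70 = d1 xor 70 = a1
byte 2: (a2 xor 44) xor 64 = e6 xor 64 = 82
byte 3: (94 xor e0) xor 61 = 74 xor 61 = 15
byte 4: (39 xor 05) xor 74 = 3c xor 74 = 48
byte 5: (60 xor 8a) xor 65 = ea xor 65 = 8f
byte 6: (a4 xor 98) xor 20 = 3c xor 20 = 1c
byte 7: (0e xor 50) xor 61 = 5e xor 61 = 3f
byte 8: (c7 xor e3) xor 64 = 24 xor 64 = 40
byte 9: (19 xor 82) xor 6d = 9b xor 6d = f6
byte 10: (86 xor 18) xor 69 = 9e xor 69 = f7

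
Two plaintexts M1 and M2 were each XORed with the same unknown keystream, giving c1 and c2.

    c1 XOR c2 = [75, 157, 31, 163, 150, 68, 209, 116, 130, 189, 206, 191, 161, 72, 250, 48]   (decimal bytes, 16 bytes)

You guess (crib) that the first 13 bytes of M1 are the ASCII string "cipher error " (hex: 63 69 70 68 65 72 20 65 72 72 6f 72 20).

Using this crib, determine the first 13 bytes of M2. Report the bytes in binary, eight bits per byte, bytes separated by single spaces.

00101000 11110100 01101111 11001011 11110011 00110110 11110001 00010001 11110000 11001111 10100001 11001101 10000001

Since c1 ⊕ c2 = M1 ⊕ M2, XORing with the guessed M1 bytes yields the corresponding M2 bytes: M2 = (c1 ⊕ c2) ⊕ M1.
byte 0: 01001011 XOR 01100011 = 00101000
byte 1: 10011101 XOR 01101001 = 11110100
byte 2: 00011111 XOR 01110000 = 01101111
byte 3: 10100011 XOR 01101000 = 11001011
byte 4: 10010110 XOR 01100101 = 11110011
byte 5: 01000100 XOR 01110010 = 00110110
byte 6: 11010001 XOR 00100000 = 11110001
byte 7: 01110100 XOR 01100101 = 00010001
byte 8: 10000010 XOR 01110010 = 11110000
byte 9: 10111101 XOR 01110010 = 11001111
byte 10: 11001110 XOR 01101111 = 10100001
byte 11: 10111111 XOR 01110010 = 11001101
byte 12: 10100001 XOR 00100000 = 10000001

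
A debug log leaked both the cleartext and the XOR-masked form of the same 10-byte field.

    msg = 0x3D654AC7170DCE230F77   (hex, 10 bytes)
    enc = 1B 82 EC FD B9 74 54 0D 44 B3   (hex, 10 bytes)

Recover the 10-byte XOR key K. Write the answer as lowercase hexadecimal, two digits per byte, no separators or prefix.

26e7a63aae799a2e4bc4

Since enc = msg ⊕ K, XORing both sides with msg gives K = msg ⊕ enc.
3d ^ 1b = 26
65 ^ 82 = e7
4a ^ ec = a6
c7 ^ fd = 3a
17 ^ b9 = ae
0d ^ 74 = 79
ce ^ 54 = 9a
23 ^ 0d = 2e
0f ^ 44 = 4b
77 ^ b3 = c4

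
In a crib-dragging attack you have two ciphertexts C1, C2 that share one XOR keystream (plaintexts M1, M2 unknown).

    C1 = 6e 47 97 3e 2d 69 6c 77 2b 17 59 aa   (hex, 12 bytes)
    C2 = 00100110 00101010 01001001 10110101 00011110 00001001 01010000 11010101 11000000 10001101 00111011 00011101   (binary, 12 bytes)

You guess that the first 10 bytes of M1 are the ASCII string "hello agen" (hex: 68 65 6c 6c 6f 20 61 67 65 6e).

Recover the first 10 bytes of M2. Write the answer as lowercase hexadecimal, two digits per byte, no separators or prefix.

First, C1 ⊕ C2 = (M1 ⊕ K) ⊕ (M2 ⊕ K) = M1 ⊕ M2, so the key drops out. Then M2 = (M1 ⊕ M2) ⊕ M1 over the first 10 bytes.
byte 0: (6e XOR 26) XOR 68 = 48 XOR 68 = 20
byte 1: (47 XOR 2a) XOR 65 = 6d XOR 65 = 08
byte 2: (97 XOR 49) XOR 6c = de XOR 6c = b2
byte 3: (3e XOR b5) XOR 6c = 8b XOR 6c = e7
byte 4: (2d XOR 1e) XOR 6f = 33 XOR 6f = 5c
byte 5: (69 XOR 09) XOR 20 = 60 XOR 20 = 40
byte 6: (6c XOR 50) XOR 61 = 3c XOR 61 = 5d
byte 7: (77 XOR d5) XOR 67 = a2 XOR 67 = c5
byte 8: (2b XOR c0) XOR 65 = eb XOR 65 = 8e
byte 9: (17 XOR 8d) XOR 6e = 9a XOR 6e = f4

2008b2e75c405dc58ef4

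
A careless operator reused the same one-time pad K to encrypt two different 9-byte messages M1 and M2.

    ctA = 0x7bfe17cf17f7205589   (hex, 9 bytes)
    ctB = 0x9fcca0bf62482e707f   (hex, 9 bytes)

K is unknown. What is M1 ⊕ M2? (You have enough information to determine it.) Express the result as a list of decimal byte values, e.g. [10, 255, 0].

[228, 50, 183, 112, 117, 191, 14, 37, 246]

ctA ⊕ ctB = (M1 ⊕ K) ⊕ (M2 ⊕ K) = M1 ⊕ M2 — the shared key cancels under XOR.
byte 0: 7b ⊕ 9f = e4
byte 1: fe ⊕ cc = 32
byte 2: 17 ⊕ a0 = b7
byte 3: cf ⊕ bf = 70
byte 4: 17 ⊕ 62 = 75
byte 5: f7 ⊕ 48 = bf
byte 6: 20 ⊕ 2e = 0e
byte 7: 55 ⊕ 70 = 25
byte 8: 89 ⊕ 7f = f6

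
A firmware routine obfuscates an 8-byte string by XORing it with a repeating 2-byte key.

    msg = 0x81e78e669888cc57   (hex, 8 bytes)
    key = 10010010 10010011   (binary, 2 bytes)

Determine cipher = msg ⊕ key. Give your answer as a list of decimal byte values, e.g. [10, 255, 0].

[19, 116, 28, 245, 10, 27, 94, 196]

The 2-byte key repeats, so the effective keystream is 92 93 92 93 92 93 92 93.
byte 0: 81 ^ 92 = 13
byte 1: e7 ^ 93 = 74
byte 2: 8e ^ 92 = 1c
byte 3: 66 ^ 93 = f5
byte 4: 98 ^ 92 = 0a
byte 5: 88 ^ 93 = 1b
byte 6: cc ^ 92 = 5e
byte 7: 57 ^ 93 = c4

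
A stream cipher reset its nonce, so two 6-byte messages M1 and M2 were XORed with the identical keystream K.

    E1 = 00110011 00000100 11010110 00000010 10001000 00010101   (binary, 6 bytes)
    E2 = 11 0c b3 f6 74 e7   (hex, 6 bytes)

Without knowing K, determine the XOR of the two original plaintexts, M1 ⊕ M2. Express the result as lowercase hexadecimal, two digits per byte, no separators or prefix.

220865f4fcf2

E1 ⊕ E2 = (M1 ⊕ K) ⊕ (M2 ⊕ K) = M1 ⊕ M2 — the shared key cancels under XOR.
byte 0: 33 xor 11 = 22
byte 1: 04 xor 0c = 08
byte 2: d6 xor b3 = 65
byte 3: 02 xor f6 = f4
byte 4: 88 xor 74 = fc
byte 5: 15 xor e7 = f2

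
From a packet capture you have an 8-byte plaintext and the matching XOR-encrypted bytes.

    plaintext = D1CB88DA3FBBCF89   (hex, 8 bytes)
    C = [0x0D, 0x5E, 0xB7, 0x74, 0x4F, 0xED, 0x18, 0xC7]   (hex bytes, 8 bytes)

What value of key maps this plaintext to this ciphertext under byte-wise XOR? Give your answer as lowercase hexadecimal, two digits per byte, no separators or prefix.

dc953fae7056d74e

Since C = plaintext ⊕ key, XORing both sides with plaintext gives key = plaintext ⊕ C.
byte 0: 11010001 ^ 00001101 = 11011100
byte 1: 11001011 ^ 01011110 = 10010101
byte 2: 10001000 ^ 10110111 = 00111111
byte 3: 11011010 ^ 01110100 = 10101110
byte 4: 00111111 ^ 01001111 = 01110000
byte 5: 10111011 ^ 11101101 = 01010110
byte 6: 11001111 ^ 00011000 = 11010111
byte 7: 10001001 ^ 11000111 = 01001110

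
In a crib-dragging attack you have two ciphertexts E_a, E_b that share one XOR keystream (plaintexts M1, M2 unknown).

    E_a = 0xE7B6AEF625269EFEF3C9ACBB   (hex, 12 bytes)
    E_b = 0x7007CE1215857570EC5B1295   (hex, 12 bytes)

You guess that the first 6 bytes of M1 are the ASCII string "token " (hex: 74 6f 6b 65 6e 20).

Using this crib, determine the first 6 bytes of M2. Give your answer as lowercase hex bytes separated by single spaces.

e3 de 0b 81 5e 83

First, E_a ⊕ E_b = (M1 ⊕ K) ⊕ (M2 ⊕ K) = M1 ⊕ M2, so the key drops out. Then M2 = (M1 ⊕ M2) ⊕ M1 over the first 6 bytes.
byte 0: (e7 XOR 70) XOR 74 = 97 XOR 74 = e3
byte 1: (b6 XOR 07) XOR 6f = b1 XOR 6f = de
byte 2: (ae XOR ce) XOR 6b = 60 XOR 6b = 0b
byte 3: (f6 XOR 12) XOR 65 = e4 XOR 65 = 81
byte 4: (25 XOR 15) XOR 6e = 30 XOR 6e = 5e
byte 5: (26 XOR 85) XOR 20 = a3 XOR 20 = 83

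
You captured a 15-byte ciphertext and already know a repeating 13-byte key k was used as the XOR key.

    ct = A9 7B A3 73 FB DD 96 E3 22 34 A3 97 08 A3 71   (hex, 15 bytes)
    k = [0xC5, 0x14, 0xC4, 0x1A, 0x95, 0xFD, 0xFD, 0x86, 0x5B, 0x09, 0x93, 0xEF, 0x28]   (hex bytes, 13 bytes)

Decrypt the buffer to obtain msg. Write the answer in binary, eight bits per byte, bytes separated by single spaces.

01101100 01101111 01100111 01101001 01101110 00100000 01101011 01100101 01111001 00111101 00110000 01111000 00100000 01100110 01100101

The 13-byte key repeats, so the effective keystream is c5 14 c4 1a 95 fd fd 86 5b 09 93 ef 28 c5 14.
byte 0: a9 xor c5 = 6c
byte 1: 7b xor 14 = 6f
byte 2: a3 xor c4 = 67
byte 3: 73 xor 1a = 69
byte 4: fb xor 95 = 6e
byte 5: dd xor fd = 20
byte 6: 96 xor fd = 6b
byte 7: e3 xor 86 = 65
byte 8: 22 xor 5b = 79
byte 9: 34 xor 09 = 3d
byte 10: a3 xor 93 = 30
byte 11: 97 xor ef = 78
byte 12: 08 xor 28 = 20
byte 13: a3 xor c5 = 66
byte 14: 71 xor 14 = 65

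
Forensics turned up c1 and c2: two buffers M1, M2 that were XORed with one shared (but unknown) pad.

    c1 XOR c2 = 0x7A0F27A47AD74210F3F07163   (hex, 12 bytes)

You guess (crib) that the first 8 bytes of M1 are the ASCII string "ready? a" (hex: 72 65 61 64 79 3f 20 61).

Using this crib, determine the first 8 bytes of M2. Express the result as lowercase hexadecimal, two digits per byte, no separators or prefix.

086a46c003e86271

Since c1 ⊕ c2 = M1 ⊕ M2, XORing with the guessed M1 bytes yields the corresponding M2 bytes: M2 = (c1 ⊕ c2) ⊕ M1.
byte 0: 01111010 XOR 01110010 = 00001000
byte 1: 00001111 XOR 01100101 = 01101010
byte 2: 00100111 XOR 01100001 = 01000110
byte 3: 10100100 XOR 01100100 = 11000000
byte 4: 01111010 XOR 01111001 = 00000011
byte 5: 11010111 XOR 00111111 = 11101000
byte 6: 01000010 XOR 00100000 = 01100010
byte 7: 00010000 XOR 01100001 = 01110001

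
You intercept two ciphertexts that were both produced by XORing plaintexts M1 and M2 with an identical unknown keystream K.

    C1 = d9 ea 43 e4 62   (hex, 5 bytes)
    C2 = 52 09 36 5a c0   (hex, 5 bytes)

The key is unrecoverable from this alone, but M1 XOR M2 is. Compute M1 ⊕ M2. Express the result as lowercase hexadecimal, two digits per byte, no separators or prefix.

C1 ⊕ C2 = (M1 ⊕ K) ⊕ (M2 ⊕ K) = M1 ⊕ M2 — the shared key cancels under XOR.
byte 0: d9 ⊕ 52 = 8b
byte 1: ea ⊕ 09 = e3
byte 2: 43 ⊕ 36 = 75
byte 3: e4 ⊕ 5a = be
byte 4: 62 ⊕ c0 = a2

8be375bea2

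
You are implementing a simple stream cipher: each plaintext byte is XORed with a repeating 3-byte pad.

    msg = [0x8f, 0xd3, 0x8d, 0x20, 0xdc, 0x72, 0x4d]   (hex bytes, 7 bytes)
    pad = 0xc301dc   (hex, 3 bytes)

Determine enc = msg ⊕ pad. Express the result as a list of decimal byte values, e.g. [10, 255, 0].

[76, 210, 81, 227, 221, 174, 142]

The 3-byte key repeats, so the effective keystream is c3 01 dc c3 01 dc c3.
byte 0: 8f xor c3 = 4c
byte 1: d3 xor 01 = d2
byte 2: 8d xor dc = 51
byte 3: 20 xor c3 = e3
byte 4: dc xor 01 = dd
byte 5: 72 xor dc = ae
byte 6: 4d xor c3 = 8e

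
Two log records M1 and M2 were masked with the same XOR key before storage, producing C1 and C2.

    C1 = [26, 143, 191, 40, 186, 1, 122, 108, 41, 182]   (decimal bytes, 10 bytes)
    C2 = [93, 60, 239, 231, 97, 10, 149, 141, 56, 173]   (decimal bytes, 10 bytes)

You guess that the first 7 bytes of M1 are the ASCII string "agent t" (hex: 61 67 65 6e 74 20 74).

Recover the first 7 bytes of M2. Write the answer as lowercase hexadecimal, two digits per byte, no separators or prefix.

26d435a1af2b9b

First, C1 ⊕ C2 = (M1 ⊕ K) ⊕ (M2 ⊕ K) = M1 ⊕ M2, so the key drops out. Then M2 = (M1 ⊕ M2) ⊕ M1 over the first 7 bytes.
byte 0: (1a XOR 5d) XOR 61 = 47 XOR 61 = 26
byte 1: (8f XOR 3c) XOR 67 = b3 XOR 67 = d4
byte 2: (bf XOR ef) XOR 65 = 50 XOR 65 = 35
byte 3: (28 XOR e7) XOR 6e = cf XOR 6e = a1
byte 4: (ba XOR 61) XOR 74 = db XOR 74 = af
byte 5: (01 XOR 0a) XOR 20 = 0b XOR 20 = 2b
byte 6: (7a XOR 95) XOR 74 = ef XOR 74 = 9b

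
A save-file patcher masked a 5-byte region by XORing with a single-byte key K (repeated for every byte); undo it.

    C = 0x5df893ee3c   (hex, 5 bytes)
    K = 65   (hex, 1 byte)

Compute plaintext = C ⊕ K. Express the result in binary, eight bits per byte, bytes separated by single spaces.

The 1-byte key repeats, so the effective keystream is 65 65 65 65 65.
byte 0: 5d XOR 65 = 38
byte 1: f8 XOR 65 = 9d
byte 2: 93 XOR 65 = f6
byte 3: ee XOR 65 = 8b
byte 4: 3c XOR 65 = 59

00111000 10011101 11110110 10001011 01011001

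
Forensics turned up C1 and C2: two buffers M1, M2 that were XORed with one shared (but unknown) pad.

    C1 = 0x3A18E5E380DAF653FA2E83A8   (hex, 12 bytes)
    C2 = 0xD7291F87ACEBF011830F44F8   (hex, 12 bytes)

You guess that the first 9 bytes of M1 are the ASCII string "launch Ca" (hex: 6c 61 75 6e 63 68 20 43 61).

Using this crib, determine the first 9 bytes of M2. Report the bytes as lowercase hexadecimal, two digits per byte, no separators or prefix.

First, C1 ⊕ C2 = (M1 ⊕ K) ⊕ (M2 ⊕ K) = M1 ⊕ M2, so the key drops out. Then M2 = (M1 ⊕ M2) ⊕ M1 over the first 9 bytes.
byte 0: (3a XOR d7) XOR 6c = ed XOR 6c = 81
byte 1: (18 XOR 29) XOR 61 = 31 XOR 61 = 50
byte 2: (e5 XOR 1f) XOR 75 = fa XOR 75 = 8f
byte 3: (e3 XOR 87) XOR 6e = 64 XOR 6e = 0a
byte 4: (80 XOR ac) XOR 63 = 2c XOR 63 = 4f
byte 5: (da XOR eb) XOR 68 = 31 XOR 68 = 59
byte 6: (f6 XOR f0) XOR 20 = 06 XOR 20 = 26
byte 7: (53 XOR 11) XOR 43 = 42 XOR 43 = 01
byte 8: (fa XOR 83) XOR 61 = 79 XOR 61 = 18

81508f0a4f59260118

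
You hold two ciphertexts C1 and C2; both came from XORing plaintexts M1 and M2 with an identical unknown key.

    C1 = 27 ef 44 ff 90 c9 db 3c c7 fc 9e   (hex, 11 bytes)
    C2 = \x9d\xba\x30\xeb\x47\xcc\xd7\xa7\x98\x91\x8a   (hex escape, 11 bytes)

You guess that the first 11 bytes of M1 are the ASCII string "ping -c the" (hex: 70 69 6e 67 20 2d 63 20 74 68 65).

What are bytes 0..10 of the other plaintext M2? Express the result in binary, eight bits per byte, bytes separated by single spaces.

First, C1 ⊕ C2 = (M1 ⊕ K) ⊕ (M2 ⊕ K) = M1 ⊕ M2, so the key drops out. Then M2 = (M1 ⊕ M2) ⊕ M1 over the first 11 bytes.
byte 0: (27 xor 9d) xor 70 = ba xor 70 = ca
byte 1: (ef xor ba) xor 69 = 55 xor 69 = 3c
byte 2: (44 xor 30) xor 6e = 74 xor 6e = 1a
byte 3: (ff xor eb) xor 67 = 14 xor 67 = 73
byte 4: (90 xor 47) xor 20 = d7 xor 20 = f7
byte 5: (c9 xor cc) xor 2d = 05 xor 2d = 28
byte 6: (db xor d7) xor 63 = 0c xor 63 = 6f
byte 7: (3c xor a7) xor 20 = 9b xor 20 = bb
byte 8: (c7 xor 98) xor 74 = 5f xor 74 = 2b
byte 9: (fc xor 91) xor 68 = 6d xor 68 = 05
byte 10: (9e xor 8a) xor 65 = 14 xor 65 = 71

11001010 00111100 00011010 01110011 11110111 00101000 01101111 10111011 00101011 00000101 01110001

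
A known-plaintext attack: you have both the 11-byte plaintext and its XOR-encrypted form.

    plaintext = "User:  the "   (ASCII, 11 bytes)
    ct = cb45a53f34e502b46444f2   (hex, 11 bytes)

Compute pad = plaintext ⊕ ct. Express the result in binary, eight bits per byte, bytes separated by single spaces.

Since ct = plaintext ⊕ pad, XORing both sides with plaintext gives pad = plaintext ⊕ ct.
01010101 xor 11001011 = 10011110
01110011 xor 01000101 = 00110110
01100101 xor 10100101 = 11000000
01110010 xor 00111111 = 01001101
00111010 xor 00110100 = 00001110
00100000 xor 11100101 = 11000101
00100000 xor 00000010 = 00100010
01110100 xor 10110100 = 11000000
01101000 xor 01100100 = 00001100
01100101 xor 01000100 = 00100001
00100000 xor 11110010 = 11010010

10011110 00110110 11000000 01001101 00001110 11000101 00100010 11000000 00001100 00100001 11010010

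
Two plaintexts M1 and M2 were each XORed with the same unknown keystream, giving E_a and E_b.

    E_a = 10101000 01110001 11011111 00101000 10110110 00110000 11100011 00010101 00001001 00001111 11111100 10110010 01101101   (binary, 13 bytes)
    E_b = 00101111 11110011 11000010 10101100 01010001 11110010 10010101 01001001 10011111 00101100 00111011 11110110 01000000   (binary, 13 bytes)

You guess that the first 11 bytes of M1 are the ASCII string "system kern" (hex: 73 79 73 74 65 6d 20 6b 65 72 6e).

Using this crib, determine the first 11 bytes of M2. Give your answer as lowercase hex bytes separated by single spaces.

f4 fb 6e f0 82 af 56 37 f3 51 a9

First, E_a ⊕ E_b = (M1 ⊕ K) ⊕ (M2 ⊕ K) = M1 ⊕ M2, so the key drops out. Then M2 = (M1 ⊕ M2) ⊕ M1 over the first 11 bytes.
byte 0: (a8 XOR 2f) XOR 73 = 87 XOR 73 = f4
byte 1: (71 XOR f3) XOR 79 = 82 XOR 79 = fb
byte 2: (df XOR c2) XOR 73 = 1d XOR 73 = 6e
byte 3: (28 XOR ac) XOR 74 = 84 XOR 74 = f0
byte 4: (b6 XOR 51) XOR 65 = e7 XOR 65 = 82
byte 5: (30 XOR f2) XOR 6d = c2 XOR 6d = af
byte 6: (e3 XOR 95) XOR 20 = 76 XOR 20 = 56
byte 7: (15 XOR 49) XOR 6b = 5c XOR 6b = 37
byte 8: (09 XOR 9f) XOR 65 = 96 XOR 65 = f3
byte 9: (0f XOR 2c) XOR 72 = 23 XOR 72 = 51
byte 10: (fc XOR 3b) XOR 6e = c7 XOR 6e = a9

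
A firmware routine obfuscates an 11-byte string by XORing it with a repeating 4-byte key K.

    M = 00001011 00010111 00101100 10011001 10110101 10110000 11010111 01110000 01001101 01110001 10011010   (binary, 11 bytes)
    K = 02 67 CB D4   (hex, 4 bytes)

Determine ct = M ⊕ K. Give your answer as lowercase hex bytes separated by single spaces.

09 70 e7 4d b7 d7 1c a4 4f 16 51

The 4-byte key repeats, so the effective keystream is 02 67 cb d4 02 67 cb d4 02 67 cb.
byte 0: 0b xor 02 = 09
byte 1: 17 xor 67 = 70
byte 2: 2c xor cb = e7
byte 3: 99 xor d4 = 4d
byte 4: b5 xor 02 = b7
byte 5: b0 xor 67 = d7
byte 6: d7 xor cb = 1c
byte 7: 70 xor d4 = a4
byte 8: 4d xor 02 = 4f
byte 9: 71 xor 67 = 16
byte 10: 9a xor cb = 51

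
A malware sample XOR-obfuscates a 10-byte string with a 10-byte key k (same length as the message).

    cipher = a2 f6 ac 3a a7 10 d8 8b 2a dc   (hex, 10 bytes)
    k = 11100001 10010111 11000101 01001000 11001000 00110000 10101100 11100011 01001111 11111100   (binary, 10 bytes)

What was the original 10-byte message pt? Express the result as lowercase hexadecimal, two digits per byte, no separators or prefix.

XOR is its own inverse, so applying the key byte-wise gives the result directly.
byte 0: a2 ^ e1 = 43
byte 1: f6 ^ 97 = 61
byte 2: ac ^ c5 = 69
byte 3: 3a ^ 48 = 72
byte 4: a7 ^ c8 = 6f
byte 5: 10 ^ 30 = 20
byte 6: d8 ^ ac = 74
byte 7: 8b ^ e3 = 68
byte 8: 2a ^ 4f = 65
byte 9: dc ^ fc = 20

436169726f2074686520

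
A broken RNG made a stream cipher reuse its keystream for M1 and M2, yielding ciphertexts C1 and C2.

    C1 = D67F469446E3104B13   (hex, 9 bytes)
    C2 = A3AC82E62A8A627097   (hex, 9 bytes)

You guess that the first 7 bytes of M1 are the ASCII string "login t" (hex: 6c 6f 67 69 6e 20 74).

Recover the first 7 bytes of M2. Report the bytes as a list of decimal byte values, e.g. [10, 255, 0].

First, C1 ⊕ C2 = (M1 ⊕ K) ⊕ (M2 ⊕ K) = M1 ⊕ M2, so the key drops out. Then M2 = (M1 ⊕ M2) ⊕ M1 over the first 7 bytes.
byte 0: (d6 ^ a3) ^ 6c = 75 ^ 6c = 19
byte 1: (7f ^ ac) ^ 6f = d3 ^ 6f = bc
byte 2: (46 ^ 82) ^ 67 = c4 ^ 67 = a3
byte 3: (94 ^ e6) ^ 69 = 72 ^ 69 = 1b
byte 4: (46 ^ 2a) ^ 6e = 6c ^ 6e = 02
byte 5: (e3 ^ 8a) ^ 20 = 69 ^ 20 = 49
byte 6: (10 ^ 62) ^ 74 = 72 ^ 74 = 06

[25, 188, 163, 27, 2, 73, 6]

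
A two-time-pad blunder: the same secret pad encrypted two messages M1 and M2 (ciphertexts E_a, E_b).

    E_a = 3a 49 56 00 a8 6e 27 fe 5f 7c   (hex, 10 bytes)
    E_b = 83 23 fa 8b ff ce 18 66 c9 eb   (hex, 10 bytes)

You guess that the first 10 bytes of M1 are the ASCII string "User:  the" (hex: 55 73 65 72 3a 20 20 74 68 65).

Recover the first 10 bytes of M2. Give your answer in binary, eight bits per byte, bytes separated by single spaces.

First, E_a ⊕ E_b = (M1 ⊕ K) ⊕ (M2 ⊕ K) = M1 ⊕ M2, so the key drops out. Then M2 = (M1 ⊕ M2) ⊕ M1 over the first 10 bytes.
byte 0: (3a ^ 83) ^ 55 = b9 ^ 55 = ec
byte 1: (49 ^ 23) ^ 73 = 6a ^ 73 = 19
byte 2: (56 ^ fa) ^ 65 = ac ^ 65 = c9
byte 3: (00 ^ 8b) ^ 72 = 8b ^ 72 = f9
byte 4: (a8 ^ ff) ^ 3a = 57 ^ 3a = 6d
byte 5: (6e ^ ce) ^ 20 = a0 ^ 20 = 80
byte 6: (27 ^ 18) ^ 20 = 3f ^ 20 = 1f
byte 7: (fe ^ 66) ^ 74 = 98 ^ 74 = ec
byte 8: (5f ^ c9) ^ 68 = 96 ^ 68 = fe
byte 9: (7c ^ eb) ^ 65 = 97 ^ 65 = f2

11101100 00011001 11001001 11111001 01101101 10000000 00011111 11101100 11111110 11110010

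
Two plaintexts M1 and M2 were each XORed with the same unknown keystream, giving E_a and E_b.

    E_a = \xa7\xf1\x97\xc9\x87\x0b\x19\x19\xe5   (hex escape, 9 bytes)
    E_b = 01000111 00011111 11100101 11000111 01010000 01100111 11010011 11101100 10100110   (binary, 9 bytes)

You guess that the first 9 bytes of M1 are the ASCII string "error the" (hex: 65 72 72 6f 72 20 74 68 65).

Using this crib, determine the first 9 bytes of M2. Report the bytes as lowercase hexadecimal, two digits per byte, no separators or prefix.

First, E_a ⊕ E_b = (M1 ⊕ K) ⊕ (M2 ⊕ K) = M1 ⊕ M2, so the key drops out. Then M2 = (M1 ⊕ M2) ⊕ M1 over the first 9 bytes.
byte 0: (a7 XOR 47) XOR 65 = e0 XOR 65 = 85
byte 1: (f1 XOR 1f) XOR 72 = ee XOR 72 = 9c
byte 2: (97 XOR e5) XOR 72 = 72 XOR 72 = 00
byte 3: (c9 XOR c7) XOR 6f = 0e XOR 6f = 61
byte 4: (87 XOR 50) XOR 72 = d7 XOR 72 = a5
byte 5: (0b XOR 67) XOR 20 = 6c XOR 20 = 4c
byte 6: (19 XOR d3) XOR 74 = ca XOR 74 = be
byte 7: (19 XOR ec) XOR 68 = f5 XOR 68 = 9d
byte 8: (e5 XOR a6) XOR 65 = 43 XOR 65 = 26

859c0061a54cbe9d26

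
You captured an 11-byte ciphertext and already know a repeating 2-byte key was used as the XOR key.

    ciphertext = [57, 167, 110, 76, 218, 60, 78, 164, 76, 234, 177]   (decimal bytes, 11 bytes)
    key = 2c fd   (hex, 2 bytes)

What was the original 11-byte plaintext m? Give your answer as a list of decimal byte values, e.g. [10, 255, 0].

The 2-byte key repeats, so the effective keystream is 2c fd 2c fd 2c fd 2c fd 2c fd 2c.
byte 0: 39 ⊕ 2c = 15
byte 1: a7 ⊕ fd = 5a
byte 2: 6e ⊕ 2c = 42
byte 3: 4c ⊕ fd = b1
byte 4: da ⊕ 2c = f6
byte 5: 3c ⊕ fd = c1
byte 6: 4e ⊕ 2c = 62
byte 7: a4 ⊕ fd = 59
byte 8: 4c ⊕ 2c = 60
byte 9: ea ⊕ fd = 17
byte 10: b1 ⊕ 2c = 9d

[21, 90, 66, 177, 246, 193, 98, 89, 96, 23, 157]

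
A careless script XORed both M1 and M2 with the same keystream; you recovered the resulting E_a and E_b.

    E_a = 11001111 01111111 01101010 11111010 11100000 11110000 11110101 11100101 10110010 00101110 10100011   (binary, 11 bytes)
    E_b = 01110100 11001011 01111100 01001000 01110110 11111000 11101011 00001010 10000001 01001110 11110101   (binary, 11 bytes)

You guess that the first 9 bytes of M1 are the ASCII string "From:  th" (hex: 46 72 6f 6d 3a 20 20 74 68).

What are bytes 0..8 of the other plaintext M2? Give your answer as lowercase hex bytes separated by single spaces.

First, E_a ⊕ E_b = (M1 ⊕ K) ⊕ (M2 ⊕ K) = M1 ⊕ M2, so the key drops out. Then M2 = (M1 ⊕ M2) ⊕ M1 over the first 9 bytes.
byte 0: (cf XOR 74) XOR 46 = bb XOR 46 = fd
byte 1: (7f XOR cb) XOR 72 = b4 XOR 72 = c6
byte 2: (6a XOR 7c) XOR 6f = 16 XOR 6f = 79
byte 3: (fa XOR 48) XOR 6d = b2 XOR 6d = df
byte 4: (e0 XOR 76) XOR 3a = 96 XOR 3a = ac
byte 5: (f0 XOR f8) XOR 20 = 08 XOR 20 = 28
byte 6: (f5 XOR eb) XOR 20 = 1e XOR 20 = 3e
byte 7: (e5 XOR 0a) XOR 74 = ef XOR 74 = 9b
byte 8: (b2 XOR 81) XOR 68 = 33 XOR 68 = 5b

fd c6 79 df ac 28 3e 9b 5b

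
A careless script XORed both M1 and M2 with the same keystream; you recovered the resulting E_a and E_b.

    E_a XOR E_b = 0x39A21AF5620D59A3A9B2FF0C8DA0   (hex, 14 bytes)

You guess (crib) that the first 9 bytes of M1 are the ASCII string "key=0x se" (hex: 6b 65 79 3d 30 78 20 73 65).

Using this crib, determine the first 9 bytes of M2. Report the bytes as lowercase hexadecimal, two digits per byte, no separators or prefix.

52c763c8527579d0cc

Since E_a ⊕ E_b = M1 ⊕ M2, XORing with the guessed M1 bytes yields the corresponding M2 bytes: M2 = (E_a ⊕ E_b) ⊕ M1.
 57 xor 107 =  82
162 xor 101 = 199
 26 xor 121 =  99
245 xor  61 = 200
 98 xor  48 =  82
 13 xor 120 = 117
 89 xor  32 = 121
163 xor 115 = 208
169 xor 101 = 204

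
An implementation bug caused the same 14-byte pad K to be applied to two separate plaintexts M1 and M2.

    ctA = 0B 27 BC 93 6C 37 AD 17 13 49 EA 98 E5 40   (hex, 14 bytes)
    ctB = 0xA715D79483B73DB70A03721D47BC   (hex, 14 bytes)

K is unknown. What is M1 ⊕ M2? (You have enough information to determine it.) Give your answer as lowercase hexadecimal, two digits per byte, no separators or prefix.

ac326b07ef8090a0194a9885a2fc

ctA ⊕ ctB = (M1 ⊕ K) ⊕ (M2 ⊕ K) = M1 ⊕ M2 — the shared key cancels under XOR.
 11 xor 167 = 172
 39 xor  21 =  50
188 xor 215 = 107
147 xor 148 =   7
108 xor 131 = 239
 55 xor 183 = 128
173 xor  61 = 144
 23 xor 183 = 160
 19 xor  10 =  25
 73 xor   3 =  74
234 xor 114 = 152
152 xor  29 = 133
229 xor  71 = 162
 64 xor 188 = 252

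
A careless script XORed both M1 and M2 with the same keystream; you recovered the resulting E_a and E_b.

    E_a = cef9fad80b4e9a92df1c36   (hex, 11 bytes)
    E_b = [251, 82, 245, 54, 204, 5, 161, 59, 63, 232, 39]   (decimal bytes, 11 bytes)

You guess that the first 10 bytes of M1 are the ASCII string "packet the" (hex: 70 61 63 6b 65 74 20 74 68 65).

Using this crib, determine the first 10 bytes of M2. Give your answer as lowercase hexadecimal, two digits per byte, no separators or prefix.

45ca6c85a23f1bdd8891

First, E_a ⊕ E_b = (M1 ⊕ K) ⊕ (M2 ⊕ K) = M1 ⊕ M2, so the key drops out. Then M2 = (M1 ⊕ M2) ⊕ M1 over the first 10 bytes.
byte 0: (ce xor fb) xor 70 = 35 xor 70 = 45
byte 1: (f9 xor 52) xor 61 = ab xor 61 = ca
byte 2: (fa xor f5) xor 63 = 0f xor 63 = 6c
byte 3: (d8 xor 36) xor 6b = ee xor 6b = 85
byte 4: (0b xor cc) xor 65 = c7 xor 65 = a2
byte 5: (4e xor 05) xor 74 = 4b xor 74 = 3f
byte 6: (9a xor a1) xor 20 = 3b xor 20 = 1b
byte 7: (92 xor 3b) xor 74 = a9 xor 74 = dd
byte 8: (df xor 3f) xor 68 = e0 xor 68 = 88
byte 9: (1c xor e8) xor 65 = f4 xor 65 = 91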